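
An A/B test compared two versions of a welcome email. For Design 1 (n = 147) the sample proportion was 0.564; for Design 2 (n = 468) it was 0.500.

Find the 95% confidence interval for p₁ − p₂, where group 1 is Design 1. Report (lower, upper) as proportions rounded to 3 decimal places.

SE₁ = √(p̂₁(1−p̂₁)/n₁) = √(0.5640·0.4360/147) = 0.04090; SE₂ = √(0.5000·0.5000/468) = 0.02311.
Independent samples: SE of the difference = √(SE₁² + SE₂²) = √(0.00167281 + 0.0005340721) = 0.04698.
z* for 95% confidence is 1.960, so the margin of error is 1.960 × 0.04698 = 0.09208.
Point estimate p̂₁ − p̂₂ = 0.5640 − 0.5000 = 0.0640.
0.0640 ± 0.09208 → (-0.028, 0.156).

(-0.028, 0.156)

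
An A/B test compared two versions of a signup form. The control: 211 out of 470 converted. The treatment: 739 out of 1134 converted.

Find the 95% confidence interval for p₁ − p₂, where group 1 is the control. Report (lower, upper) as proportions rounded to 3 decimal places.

(-0.256, -0.150)

p̂₁ = 211/470 = 0.4489 and p̂₂ = 739/1134 = 0.6517.
SE₁ = √(p̂₁(1−p̂₁)/n₁) = √(0.4489·0.5511/470) = 0.02294; SE₂ = √(0.6517·0.3483/1134) = 0.01415.
Independent samples: SE of the difference = √(SE₁² + SE₂²) = √(0.0005262436 + 0.0002002225) = 0.02695.
z* for 95% confidence is 1.960, so the margin of error is 1.960 × 0.02695 = 0.05282.
Point estimate p̂₁ − p̂₂ = 0.4489 − 0.6517 = -0.2028.
-0.2028 ± 0.05282 → (-0.256, -0.150).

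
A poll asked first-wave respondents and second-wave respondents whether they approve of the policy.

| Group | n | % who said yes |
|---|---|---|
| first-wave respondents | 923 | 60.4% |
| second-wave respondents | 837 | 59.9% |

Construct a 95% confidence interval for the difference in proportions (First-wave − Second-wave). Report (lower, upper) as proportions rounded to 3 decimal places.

(-0.041, 0.051)

The two standard errors are √(0.6040×0.3960/923) = 0.01610 and √(0.5990×0.4010/837) = 0.01694.
Because the samples are independent, SE_diff = √(0.01610² + 0.01694²) = 0.02337.
Using z* = 1.960 for 95%, ME = 1.960 × 0.02337 = 0.04581.
p̂₁ − p̂₂ = 0.0050; interval 0.0050 ± 0.04581 gives (-0.041, 0.051).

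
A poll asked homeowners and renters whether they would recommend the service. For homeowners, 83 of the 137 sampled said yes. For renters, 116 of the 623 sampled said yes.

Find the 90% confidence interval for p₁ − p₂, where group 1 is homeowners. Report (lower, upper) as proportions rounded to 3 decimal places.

p̂₁ = 83/137 = 0.6058 and p̂₂ = 116/623 = 0.1862.
SE₁ = √(p̂₁(1−p̂₁)/n₁) = √(0.6058·0.3942/137) = 0.04175; SE₂ = √(0.1862·0.8138/623) = 0.01560.
Independent samples: SE of the difference = √(SE₁² + SE₂²) = √(0.0017430625 + 0.00024336) = 0.04457.
z* for 90% confidence is 1.645, so the margin of error is 1.645 × 0.04457 = 0.07332.
Point estimate p̂₁ − p̂₂ = 0.6058 − 0.1862 = 0.4196.
0.4196 ± 0.07332 → (0.346, 0.493).

(0.346, 0.493)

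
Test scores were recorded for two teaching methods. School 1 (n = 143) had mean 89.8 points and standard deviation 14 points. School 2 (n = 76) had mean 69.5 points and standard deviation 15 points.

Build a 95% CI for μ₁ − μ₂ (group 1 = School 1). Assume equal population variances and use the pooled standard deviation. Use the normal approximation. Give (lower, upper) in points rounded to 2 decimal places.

(16.31, 24.29)

s_p = √[((n₁−1)s₁² + (n₂−1)s₂²)/(n₁+n₂−2)] = √[(142·14² + 75·15²)/217] = 14.3535.
SE = 14.3535·√(1/143 + 1/76) = 2.0375.
With z* = 1.960, margin = 1.960 × 2.0375 = 3.9935.
x̄₁ − x̄₂ = 89.8 − 69.5 = 20.3000; interval 20.3000 ± 3.9935 = (16.31, 24.29).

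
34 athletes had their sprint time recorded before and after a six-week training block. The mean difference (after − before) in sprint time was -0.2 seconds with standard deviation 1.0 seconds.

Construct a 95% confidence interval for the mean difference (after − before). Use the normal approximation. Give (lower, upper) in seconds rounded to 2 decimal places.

(-0.54, 0.14)

This is a matched-pairs design, so SE = s_d/√n = 1.0/√34 = 0.1715.
Margin = 1.960 × 0.1715 = 0.3361; the interval is -0.2 ± 0.3361 = (-0.54, 0.14).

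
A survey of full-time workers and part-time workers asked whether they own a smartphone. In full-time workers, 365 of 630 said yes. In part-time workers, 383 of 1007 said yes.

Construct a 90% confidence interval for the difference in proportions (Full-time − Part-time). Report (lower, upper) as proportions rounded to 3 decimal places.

First, p̂₁ = 365/630 = 0.5794; p̂₂ = 383/1007 = 0.3803.
The two standard errors are √(0.5794×0.4206/630) = 0.01967 and √(0.3803×0.6197/1007) = 0.01530.
Because the samples are independent, SE_diff = √(0.01967² + 0.01530²) = 0.02492.
Using z* = 1.645 for 90%, ME = 1.645 × 0.02492 = 0.04099.
p̂₁ − p̂₂ = 0.1991; interval 0.1991 ± 0.04099 gives (0.158, 0.240).

(0.158, 0.240)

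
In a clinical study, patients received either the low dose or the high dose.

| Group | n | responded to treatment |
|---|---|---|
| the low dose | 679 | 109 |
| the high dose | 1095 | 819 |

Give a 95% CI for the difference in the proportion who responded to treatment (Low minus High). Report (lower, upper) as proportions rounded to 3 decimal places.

p̂₁ = 109/679 = 0.1605 and p̂₂ = 819/1095 = 0.7479.
SE₁ = √(p̂₁(1−p̂₁)/n₁) = √(0.1605·0.8395/679) = 0.01409; SE₂ = √(0.7479·0.2521/1095) = 0.01312.
Independent samples: SE of the difference = √(SE₁² + SE₂²) = √(0.0001985281 + 0.0001721344) = 0.01925.
z* for 95% confidence is 1.960, so the margin of error is 1.960 × 0.01925 = 0.03773.
Point estimate p̂₁ − p̂₂ = 0.1605 − 0.7479 = -0.5874.
-0.5874 ± 0.03773 → (-0.625, -0.550).

(-0.625, -0.550)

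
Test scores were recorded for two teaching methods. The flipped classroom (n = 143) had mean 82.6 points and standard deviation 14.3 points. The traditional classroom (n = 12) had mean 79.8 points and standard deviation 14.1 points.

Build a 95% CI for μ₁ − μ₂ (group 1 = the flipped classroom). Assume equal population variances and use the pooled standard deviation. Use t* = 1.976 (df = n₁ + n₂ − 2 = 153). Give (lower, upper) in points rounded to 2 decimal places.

Pooled variance s_p² = [142·14.3² + 11·14.1²] / (143+12−2) = 204.0816, so s_p = 14.2857.
SE_diff = s_p·√(1/n₁ + 1/n₂) = 14.2857·√(1/143 + 1/12) = 4.2935.
t* = 1.976; margin = 1.976 × 4.2935 = 8.4840.
Difference = 82.6 − 79.8 = 2.8000.
2.8000 ± 8.4840 → (-5.68, 11.28).

(-5.68, 11.28)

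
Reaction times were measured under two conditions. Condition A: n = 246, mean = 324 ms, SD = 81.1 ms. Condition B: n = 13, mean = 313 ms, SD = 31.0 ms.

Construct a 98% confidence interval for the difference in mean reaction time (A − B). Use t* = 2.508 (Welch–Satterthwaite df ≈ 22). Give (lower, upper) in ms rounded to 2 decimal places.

SE₁ = s₁/√n₁ = 81.1/√246 = 5.1707; SE₂ = 31.0/√13 = 8.5979.
Independent samples, unequal variances: SE_diff = √(SE₁² + SE₂²) = √(26.73613849 + 73.92388441) = 10.0329.
t* = 2.508, so margin of error = 2.508 × 10.0329 = 25.1625.
Difference in means = 324 − 313 = 11.0000.
11.0000 ± 25.1625 → (-14.16, 36.16).

(-14.16, 36.16)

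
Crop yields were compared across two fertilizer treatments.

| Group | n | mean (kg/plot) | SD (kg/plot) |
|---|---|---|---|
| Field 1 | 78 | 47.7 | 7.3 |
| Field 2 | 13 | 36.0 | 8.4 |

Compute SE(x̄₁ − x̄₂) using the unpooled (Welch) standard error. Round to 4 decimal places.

Per-group SEs: s₁/√n₁ = 7.3/√78 = 0.8266, s₂/√n₂ = 8.4/√13 = 2.3297.
Unpooled SE of the difference: √(0.68326756 + 5.42750209) = 2.4720.

2.4720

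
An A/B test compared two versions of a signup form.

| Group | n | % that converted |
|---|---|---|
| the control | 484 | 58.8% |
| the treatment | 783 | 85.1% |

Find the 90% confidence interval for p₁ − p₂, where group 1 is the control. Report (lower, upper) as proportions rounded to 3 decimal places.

(-0.305, -0.221)

The two standard errors are √(0.5880×0.4120/484) = 0.02237 and √(0.8510×0.1490/783) = 0.01273.
Because the samples are independent, SE_diff = √(0.02237² + 0.01273²) = 0.02574.
Using z* = 1.645 for 90%, ME = 1.645 × 0.02574 = 0.04234.
p̂₁ − p̂₂ = -0.2630; interval -0.2630 ± 0.04234 gives (-0.305, -0.221).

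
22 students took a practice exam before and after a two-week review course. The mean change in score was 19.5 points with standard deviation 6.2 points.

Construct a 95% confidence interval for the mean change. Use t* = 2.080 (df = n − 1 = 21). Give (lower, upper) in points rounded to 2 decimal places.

This is a matched-pairs design, so SE = s_d/√n = 6.2/√22 = 1.3218.
Margin = 2.080 × 1.3218 = 2.7493; the interval is 19.5 ± 2.7493 = (16.75, 22.25).

(16.75, 22.25)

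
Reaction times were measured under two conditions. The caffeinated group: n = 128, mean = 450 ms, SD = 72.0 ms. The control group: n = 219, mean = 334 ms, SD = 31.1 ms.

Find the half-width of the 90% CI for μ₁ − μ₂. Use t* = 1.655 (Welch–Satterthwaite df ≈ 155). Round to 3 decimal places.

11.092

SE₁ = s₁/√n₁ = 72.0/√128 = 6.3640; SE₂ = 31.1/√219 = 2.1015.
Independent samples, unequal variances: SE_diff = √(SE₁² + SE₂²) = √(40.500496 + 4.41630225) = 6.7020.
t* = 1.655, so margin of error = 1.655 × 6.7020 = 11.0918.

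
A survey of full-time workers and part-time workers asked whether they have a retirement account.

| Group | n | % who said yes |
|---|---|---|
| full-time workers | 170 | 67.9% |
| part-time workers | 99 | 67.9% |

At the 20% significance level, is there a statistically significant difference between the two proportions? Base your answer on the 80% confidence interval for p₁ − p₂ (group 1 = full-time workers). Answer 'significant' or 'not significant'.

SE₁ = √(p̂₁(1−p̂₁)/n₁) = √(0.6790·0.3210/170) = 0.03581; SE₂ = √(0.6790·0.3210/99) = 0.04692.
Independent samples: SE of the difference = √(SE₁² + SE₂²) = √(0.0012823561 + 0.0022014864) = 0.05902.
z* for 80% confidence is 1.282, so the margin of error is 1.282 × 0.05902 = 0.07566.
Point estimate p̂₁ − p̂₂ = 0.6790 − 0.6790 = 0.0000.
0.0000 ± 0.07566 → (-0.07566, 0.07566).
The interval (-0.07566, 0.07566) contains 0, so the difference is not significant.

not significant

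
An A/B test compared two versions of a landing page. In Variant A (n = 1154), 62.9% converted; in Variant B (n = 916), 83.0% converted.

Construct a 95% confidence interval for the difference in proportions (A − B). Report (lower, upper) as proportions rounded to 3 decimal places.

The two standard errors are √(0.6290×0.3710/1154) = 0.01422 and √(0.8300×0.1700/916) = 0.01241.
Because the samples are independent, SE_diff = √(0.01422² + 0.01241²) = 0.01887.
Using z* = 1.960 for 95%, ME = 1.960 × 0.01887 = 0.03699.
p̂₁ − p̂₂ = -0.2010; interval -0.2010 ± 0.03699 gives (-0.238, -0.164).

(-0.238, -0.164)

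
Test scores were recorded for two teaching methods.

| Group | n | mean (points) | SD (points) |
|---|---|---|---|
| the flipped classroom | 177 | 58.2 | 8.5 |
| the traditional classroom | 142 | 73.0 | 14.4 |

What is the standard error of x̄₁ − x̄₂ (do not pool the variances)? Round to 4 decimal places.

1.3669

SE₁ = s₁/√n₁ = 8.5/√177 = 0.6389; SE₂ = 14.4/√142 = 1.2084.
Independent samples, unequal variances: SE_diff = √(SE₁² + SE₂²) = √(0.40819321 + 1.46023056) = 1.3669.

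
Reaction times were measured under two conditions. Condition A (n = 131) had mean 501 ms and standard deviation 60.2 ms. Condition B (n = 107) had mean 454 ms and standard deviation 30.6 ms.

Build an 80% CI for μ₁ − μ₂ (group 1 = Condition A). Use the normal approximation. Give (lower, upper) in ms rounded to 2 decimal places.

(39.26, 54.74)

Standard errors of each mean: 60.2/√131 = 5.2597 and 30.6/√107 = 2.9582.
SE(x̄₁ − x̄₂) = √(5.2597² + 2.9582²) = 6.0345 for independent samples with unequal variances.
With z* = 1.282, the margin is 1.282 × 6.0345 = 7.7362.
x̄₁ − x̄₂ = 501 − 454 = 47.0000; the interval is 47.0000 ± 7.7362 = (39.26, 54.74).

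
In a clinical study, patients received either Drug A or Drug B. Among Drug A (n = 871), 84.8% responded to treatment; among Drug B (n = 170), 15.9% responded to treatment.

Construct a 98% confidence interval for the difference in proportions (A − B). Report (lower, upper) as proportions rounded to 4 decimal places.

SE₁ = √(p̂₁(1−p̂₁)/n₁) = √(0.8480·0.1520/871) = 0.01216; SE₂ = √(0.1590·0.8410/170) = 0.02805.
Independent samples: SE of the difference = √(SE₁² + SE₂²) = √(0.0001478656 + 0.0007868025) = 0.03057.
z* for 98% confidence is 2.326, so the margin of error is 2.326 × 0.03057 = 0.07111.
Point estimate p̂₁ − p̂₂ = 0.8480 − 0.1590 = 0.6890.
0.6890 ± 0.07111 → (0.6179, 0.7601).

(0.6179, 0.7601)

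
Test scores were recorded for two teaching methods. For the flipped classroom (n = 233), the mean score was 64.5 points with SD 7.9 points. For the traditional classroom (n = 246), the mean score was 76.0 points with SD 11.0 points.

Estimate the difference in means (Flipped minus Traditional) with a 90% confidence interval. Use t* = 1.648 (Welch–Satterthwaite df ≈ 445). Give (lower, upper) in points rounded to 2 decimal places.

Standard errors of each mean: 7.9/√233 = 0.5175 and 11.0/√246 = 0.7013.
SE(x̄₁ − x̄₂) = √(0.5175² + 0.7013²) = 0.8716 for independent samples with unequal variances.
With t* = 1.648, the margin is 1.648 × 0.8716 = 1.4364.
x̄₁ − x̄₂ = 64.5 − 76.0 = -11.5000; the interval is -11.5000 ± 1.4364 = (-12.94, -10.06).

(-12.94, -10.06)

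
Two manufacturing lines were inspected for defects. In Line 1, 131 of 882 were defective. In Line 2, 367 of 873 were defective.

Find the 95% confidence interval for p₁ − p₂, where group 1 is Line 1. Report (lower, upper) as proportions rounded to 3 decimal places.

(-0.312, -0.232)

Sample proportions: 131/882 = 0.1485, 367/873 = 0.4204.
Each SE is √(p̂(1−p̂)/n): √(0.1485·0.8515/882) = 0.01197 and √(0.4204·0.5796/873) = 0.01671.
SE(p̂₁ − p̂₂) = √(SE₁² + SE₂²) = √(0.0001432809 + 0.0002792241) = 0.02055, since the two samples are independent.
At 95% confidence z* = 1.960; margin = 1.960 × 0.02055 = 0.04028.
The difference is 0.1485 − 0.4204 = -0.2719, so the interval is -0.2719 ± 0.04028 = (-0.312, -0.232).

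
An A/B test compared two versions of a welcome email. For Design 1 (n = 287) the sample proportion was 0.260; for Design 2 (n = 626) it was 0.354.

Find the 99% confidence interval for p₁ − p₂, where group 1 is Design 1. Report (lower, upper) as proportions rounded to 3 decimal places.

(-0.177, -0.011)

Each SE is √(p̂(1−p̂)/n): √(0.2600·0.7400/287) = 0.02589 and √(0.3540·0.6460/626) = 0.01911.
SE(p̂₁ − p̂₂) = √(SE₁² + SE₂²) = √(0.0006702921 + 0.0003651921) = 0.03218, since the two samples are independent.
At 99% confidence z* = 2.576; margin = 2.576 × 0.03218 = 0.08290.
The difference is 0.2600 − 0.3540 = -0.0940, so the interval is -0.0940 ± 0.08290 = (-0.177, -0.011).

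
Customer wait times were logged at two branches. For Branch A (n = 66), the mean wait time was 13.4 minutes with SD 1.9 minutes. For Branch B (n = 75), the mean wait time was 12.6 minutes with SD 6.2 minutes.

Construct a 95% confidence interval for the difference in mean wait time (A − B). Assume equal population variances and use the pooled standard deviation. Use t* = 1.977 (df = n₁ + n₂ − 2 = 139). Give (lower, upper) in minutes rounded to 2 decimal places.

s_p = √[((n₁−1)s₁² + (n₂−1)s₂²)/(n₁+n₂−2)] = √[(65·1.9² + 74·6.2²)/139] = 4.7067.
SE = 4.7067·√(1/66 + 1/75) = 0.7944.
With t* = 1.977, margin = 1.977 × 0.7944 = 1.5705.
x̄₁ − x̄₂ = 13.4 − 12.6 = 0.8000; interval 0.8000 ± 1.5705 = (-0.77, 2.37).

(-0.77, 2.37)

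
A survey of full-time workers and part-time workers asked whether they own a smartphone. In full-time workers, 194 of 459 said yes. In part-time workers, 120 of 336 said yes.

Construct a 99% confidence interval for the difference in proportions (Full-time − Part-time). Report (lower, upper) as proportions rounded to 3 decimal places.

(-0.024, 0.155)

Sample proportions: 194/459 = 0.4227, 120/336 = 0.3571.
Each SE is √(p̂(1−p̂)/n): √(0.4227·0.5773/459) = 0.02306 and √(0.3571·0.6429/336) = 0.02614.
SE(p̂₁ − p̂₂) = √(SE₁² + SE₂²) = √(0.0005317636 + 0.0006832996) = 0.03486, since the two samples are independent.
At 99% confidence z* = 2.576; margin = 2.576 × 0.03486 = 0.08980.
The difference is 0.4227 − 0.3571 = 0.0656, so the interval is 0.0656 ± 0.08980 = (-0.024, 0.155).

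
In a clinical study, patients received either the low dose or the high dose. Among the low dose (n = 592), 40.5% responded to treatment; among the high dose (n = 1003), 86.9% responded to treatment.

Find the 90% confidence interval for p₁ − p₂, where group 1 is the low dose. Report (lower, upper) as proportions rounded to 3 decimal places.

(-0.502, -0.426)

SE₁ = √(p̂₁(1−p̂₁)/n₁) = √(0.4050·0.5950/592) = 0.02018; SE₂ = √(0.8690·0.1310/1003) = 0.01065.
Independent samples: SE of the difference = √(SE₁² + SE₂²) = √(0.0004072324 + 0.0001134225) = 0.02282.
z* for 90% confidence is 1.645, so the margin of error is 1.645 × 0.02282 = 0.03754.
Point estimate p̂₁ − p̂₂ = 0.4050 − 0.8690 = -0.4640.
-0.4640 ± 0.03754 → (-0.502, -0.426).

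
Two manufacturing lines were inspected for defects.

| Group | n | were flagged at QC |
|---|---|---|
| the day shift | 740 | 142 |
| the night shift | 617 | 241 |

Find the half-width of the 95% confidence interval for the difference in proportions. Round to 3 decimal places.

Sample proportions: 142/740 = 0.1919, 241/617 = 0.3906.
Each SE is √(p̂(1−p̂)/n): √(0.1919·0.8081/740) = 0.01448 and √(0.3906·0.6094/617) = 0.01964.
SE(p̂₁ − p̂₂) = √(SE₁² + SE₂²) = √(0.0002096704 + 0.0003857296) = 0.02440, since the two samples are independent.
At 95% confidence z* = 1.960; margin = 1.960 × 0.02440 = 0.04782.

0.048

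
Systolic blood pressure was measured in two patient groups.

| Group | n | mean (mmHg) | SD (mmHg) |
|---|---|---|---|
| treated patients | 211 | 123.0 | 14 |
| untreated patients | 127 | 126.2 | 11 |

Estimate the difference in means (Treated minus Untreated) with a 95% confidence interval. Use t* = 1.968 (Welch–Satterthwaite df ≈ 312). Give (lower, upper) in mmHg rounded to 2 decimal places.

(-5.90, -0.50)

SE₁ = s₁/√n₁ = 14/√211 = 0.9638; SE₂ = 11/√127 = 0.9761.
Independent samples, unequal variances: SE_diff = √(SE₁² + SE₂²) = √(0.92891044 + 0.95277121) = 1.3717.
t* = 1.968, so margin of error = 1.968 × 1.3717 = 2.6995.
Difference in means = 123.0 − 126.2 = -3.2000.
-3.2000 ± 2.6995 → (-5.90, -0.50).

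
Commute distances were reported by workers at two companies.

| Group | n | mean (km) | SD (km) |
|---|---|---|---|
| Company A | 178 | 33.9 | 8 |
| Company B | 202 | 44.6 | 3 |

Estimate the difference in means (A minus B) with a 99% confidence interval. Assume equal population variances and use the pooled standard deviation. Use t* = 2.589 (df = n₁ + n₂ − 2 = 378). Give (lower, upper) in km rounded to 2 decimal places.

(-12.27, -9.13)

s_p = √[((n₁−1)s₁² + (n₂−1)s₂²)/(n₁+n₂−2)] = √[(177·8² + 201·3²)/378] = 5.8952.
SE = 5.8952·√(1/178 + 1/202) = 0.6060.
With t* = 2.589, margin = 2.589 × 0.6060 = 1.5689.
x̄₁ − x̄₂ = 33.9 − 44.6 = -10.7000; interval -10.7000 ± 1.5689 = (-12.27, -9.13).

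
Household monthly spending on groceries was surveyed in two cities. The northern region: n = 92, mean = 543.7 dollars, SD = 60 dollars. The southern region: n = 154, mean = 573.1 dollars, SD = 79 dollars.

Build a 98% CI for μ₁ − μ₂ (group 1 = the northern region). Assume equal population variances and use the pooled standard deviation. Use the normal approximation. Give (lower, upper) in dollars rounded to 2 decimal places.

Pooled variance s_p² = [91·60² + 153·79²] / (92+154−2) = 5256.0369, so s_p = 72.4985.
SE_diff = s_p·√(1/n₁ + 1/n₂) = 72.4985·√(1/92 + 1/154) = 9.5531.
z* = 2.326; margin = 2.326 × 9.5531 = 22.2205.
Difference = 543.7 − 573.1 = -29.4000.
-29.4000 ± 22.2205 → (-51.62, -7.18).

(-51.62, -7.18)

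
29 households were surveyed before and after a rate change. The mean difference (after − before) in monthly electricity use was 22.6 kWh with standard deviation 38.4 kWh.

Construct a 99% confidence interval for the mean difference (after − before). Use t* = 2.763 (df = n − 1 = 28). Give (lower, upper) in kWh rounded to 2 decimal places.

This is a matched-pairs design, so SE = s_d/√n = 38.4/√29 = 7.1307.
Margin = 2.763 × 7.1307 = 19.7021; the interval is 22.6 ± 19.7021 = (2.90, 42.30).

(2.90, 42.30)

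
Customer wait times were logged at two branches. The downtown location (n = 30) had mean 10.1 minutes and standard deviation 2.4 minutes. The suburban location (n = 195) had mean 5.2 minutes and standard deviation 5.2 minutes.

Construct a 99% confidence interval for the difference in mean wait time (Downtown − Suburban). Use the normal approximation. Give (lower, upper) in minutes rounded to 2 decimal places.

(3.42, 6.38)

Standard errors of each mean: 2.4/√30 = 0.4382 and 5.2/√195 = 0.3724.
SE(x̄₁ − x̄₂) = √(0.4382² + 0.3724²) = 0.5751 for independent samples with unequal variances.
With z* = 2.576, the margin is 2.576 × 0.5751 = 1.4815.
x̄₁ − x̄₂ = 10.1 − 5.2 = 4.9000; the interval is 4.9000 ± 1.4815 = (3.42, 6.38).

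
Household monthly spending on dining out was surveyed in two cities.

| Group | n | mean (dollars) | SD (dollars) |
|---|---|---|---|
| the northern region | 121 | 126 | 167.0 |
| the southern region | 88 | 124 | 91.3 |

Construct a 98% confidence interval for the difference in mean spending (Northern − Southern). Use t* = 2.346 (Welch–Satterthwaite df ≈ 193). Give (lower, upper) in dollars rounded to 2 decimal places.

Standard errors of each mean: 167.0/√121 = 15.1818 and 91.3/√88 = 9.7326.
SE(x̄₁ − x̄₂) = √(15.1818² + 9.7326²) = 18.0336 for independent samples with unequal variances.
With t* = 2.346, the margin is 2.346 × 18.0336 = 42.3068.
x̄₁ − x̄₂ = 126 − 124 = 2.0000; the interval is 2.0000 ± 42.3068 = (-40.31, 44.31).

(-40.31, 44.31)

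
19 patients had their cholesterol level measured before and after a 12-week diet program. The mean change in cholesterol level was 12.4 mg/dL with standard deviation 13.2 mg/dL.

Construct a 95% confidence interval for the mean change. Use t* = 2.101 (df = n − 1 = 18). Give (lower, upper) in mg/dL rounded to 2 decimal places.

Paired design: SE = s_d/√n = 13.2/√19 = 3.0283.
t* = 2.101; margin of error = 2.101 × 3.0283 = 6.3625.
12.4 ± 6.3625 → (6.04, 18.76).

(6.04, 18.76)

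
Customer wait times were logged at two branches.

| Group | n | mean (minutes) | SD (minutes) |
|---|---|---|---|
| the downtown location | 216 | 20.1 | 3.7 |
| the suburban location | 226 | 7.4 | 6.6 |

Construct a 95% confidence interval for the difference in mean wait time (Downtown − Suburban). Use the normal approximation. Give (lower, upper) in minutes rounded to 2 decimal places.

Per-group SEs: s₁/√n₁ = 3.7/√216 = 0.2518, s₂/√n₂ = 6.6/√226 = 0.4390.
Unpooled SE of the difference: √(0.06340324 + 0.192721) = 0.5061.
Margin of error = z* · SE = 1.960 × 0.5061 = 0.9920.
x̄₁ − x̄₂ = 20.1 − 7.4 = 12.7000.
CI: 12.7000 ± 0.9920 = (11.71, 13.69).

(11.71, 13.69)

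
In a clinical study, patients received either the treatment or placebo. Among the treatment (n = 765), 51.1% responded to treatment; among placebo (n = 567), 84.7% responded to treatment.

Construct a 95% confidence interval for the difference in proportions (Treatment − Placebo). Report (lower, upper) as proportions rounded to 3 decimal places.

SE₁ = √(p̂₁(1−p̂₁)/n₁) = √(0.5110·0.4890/765) = 0.01807; SE₂ = √(0.8470·0.1530/567) = 0.01512.
Independent samples: SE of the difference = √(SE₁² + SE₂²) = √(0.0003265249 + 0.0002286144) = 0.02356.
z* for 95% confidence is 1.960, so the margin of error is 1.960 × 0.02356 = 0.04618.
Point estimate p̂₁ − p̂₂ = 0.5110 − 0.8470 = -0.3360.
-0.3360 ± 0.04618 → (-0.382, -0.290).

(-0.382, -0.290)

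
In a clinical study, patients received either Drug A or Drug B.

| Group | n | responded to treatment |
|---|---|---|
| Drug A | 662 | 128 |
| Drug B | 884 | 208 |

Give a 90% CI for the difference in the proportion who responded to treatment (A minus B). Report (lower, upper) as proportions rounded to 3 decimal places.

Sample proportions: 128/662 = 0.1934, 208/884 = 0.2353.
Each SE is √(p̂(1−p̂)/n): √(0.1934·0.8066/662) = 0.01535 and √(0.2353·0.7647/884) = 0.01427.
SE(p̂₁ − p̂₂) = √(SE₁² + SE₂²) = √(0.0002356225 + 0.0002036329) = 0.02096, since the two samples are independent.
At 90% confidence z* = 1.645; margin = 1.645 × 0.02096 = 0.03448.
The difference is 0.1934 − 0.2353 = -0.0419, so the interval is -0.0419 ± 0.03448 = (-0.076, -0.007).

(-0.076, -0.007)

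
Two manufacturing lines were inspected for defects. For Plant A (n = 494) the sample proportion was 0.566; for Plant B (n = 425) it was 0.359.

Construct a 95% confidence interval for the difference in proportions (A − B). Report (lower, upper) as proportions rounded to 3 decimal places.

(0.144, 0.270)

SE₁ = √(p̂₁(1−p̂₁)/n₁) = √(0.5660·0.4340/494) = 0.02230; SE₂ = √(0.3590·0.6410/425) = 0.02327.
Independent samples: SE of the difference = √(SE₁² + SE₂²) = √(0.00049729 + 0.0005414929) = 0.03223.
z* for 95% confidence is 1.960, so the margin of error is 1.960 × 0.03223 = 0.06317.
Point estimate p̂₁ − p̂₂ = 0.5660 − 0.3590 = 0.2070.
0.2070 ± 0.06317 → (0.144, 0.270).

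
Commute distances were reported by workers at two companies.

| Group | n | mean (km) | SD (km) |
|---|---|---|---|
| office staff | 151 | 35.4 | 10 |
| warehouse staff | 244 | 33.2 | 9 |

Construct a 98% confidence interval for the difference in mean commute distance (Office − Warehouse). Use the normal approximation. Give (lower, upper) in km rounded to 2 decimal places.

(-0.12, 4.52)

SE₁ = s₁/√n₁ = 10/√151 = 0.8138; SE₂ = 9/√244 = 0.5762.
Independent samples, unequal variances: SE_diff = √(SE₁² + SE₂²) = √(0.66227044 + 0.33200644) = 0.9971.
z* = 2.326, so margin of error = 2.326 × 0.9971 = 2.3193.
Difference in means = 35.4 − 33.2 = 2.2000.
2.2000 ± 2.3193 → (-0.12, 4.52).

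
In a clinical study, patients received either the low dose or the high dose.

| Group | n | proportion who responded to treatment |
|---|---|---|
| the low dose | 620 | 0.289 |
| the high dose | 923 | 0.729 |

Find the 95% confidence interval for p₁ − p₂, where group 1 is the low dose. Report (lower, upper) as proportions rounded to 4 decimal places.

(-0.4858, -0.3942)

SE₁ = √(p̂₁(1−p̂₁)/n₁) = √(0.2890·0.7110/620) = 0.01820; SE₂ = √(0.7290·0.2710/923) = 0.01463.
Independent samples: SE of the difference = √(SE₁² + SE₂²) = √(0.00033124 + 0.0002140369) = 0.02335.
z* for 95% confidence is 1.960, so the margin of error is 1.960 × 0.02335 = 0.04577.
Point estimate p̂₁ − p̂₂ = 0.2890 − 0.7290 = -0.4400.
-0.4400 ± 0.04577 → (-0.4858, -0.3942).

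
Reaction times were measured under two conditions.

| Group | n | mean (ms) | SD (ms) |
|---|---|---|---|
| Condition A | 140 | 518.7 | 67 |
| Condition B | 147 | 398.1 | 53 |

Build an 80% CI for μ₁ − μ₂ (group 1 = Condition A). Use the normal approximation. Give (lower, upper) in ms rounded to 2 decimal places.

SE₁ = s₁/√n₁ = 67/√140 = 5.6625; SE₂ = 53/√147 = 4.3714.
Independent samples, unequal variances: SE_diff = √(SE₁² + SE₂²) = √(32.06390625 + 19.10913796) = 7.1535.
z* = 1.282, so margin of error = 1.282 × 7.1535 = 9.1708.
Difference in means = 518.7 − 398.1 = 120.6000.
120.6000 ± 9.1708 → (111.43, 129.77).

(111.43, 129.77)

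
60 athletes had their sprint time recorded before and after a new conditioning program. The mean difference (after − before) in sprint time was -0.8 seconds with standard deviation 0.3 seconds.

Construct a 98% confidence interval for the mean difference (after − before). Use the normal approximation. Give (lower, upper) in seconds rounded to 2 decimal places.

This is a matched-pairs design, so SE = s_d/√n = 0.3/√60 = 0.0387.
Margin = 2.326 × 0.0387 = 0.0900; the interval is -0.8 ± 0.0900 = (-0.89, -0.71).

(-0.89, -0.71)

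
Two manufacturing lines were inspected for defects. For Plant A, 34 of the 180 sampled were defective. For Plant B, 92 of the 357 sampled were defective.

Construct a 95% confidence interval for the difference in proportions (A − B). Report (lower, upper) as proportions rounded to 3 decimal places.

First, p̂₁ = 34/180 = 0.1889; p̂₂ = 92/357 = 0.2577.
The two standard errors are √(0.1889×0.8111/180) = 0.02918 and √(0.2577×0.7423/357) = 0.02315.
Because the samples are independent, SE_diff = √(0.02918² + 0.02315²) = 0.03725.
Using z* = 1.960 for 95%, ME = 1.960 × 0.03725 = 0.07301.
p̂₁ − p̂₂ = -0.0688; interval -0.0688 ± 0.07301 gives (-0.142, 0.004).

(-0.142, 0.004)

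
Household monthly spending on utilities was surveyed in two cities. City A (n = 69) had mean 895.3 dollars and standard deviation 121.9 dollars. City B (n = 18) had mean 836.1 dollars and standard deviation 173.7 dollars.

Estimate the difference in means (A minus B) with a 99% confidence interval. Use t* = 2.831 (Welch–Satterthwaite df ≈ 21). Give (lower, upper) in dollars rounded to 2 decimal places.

(-63.93, 182.33)

Standard errors of each mean: 121.9/√69 = 14.6750 and 173.7/√18 = 40.9415.
SE(x̄₁ − x̄₂) = √(14.6750² + 40.9415²) = 43.4921 for independent samples with unequal variances.
With t* = 2.831, the margin is 2.831 × 43.4921 = 123.1261.
x̄₁ − x̄₂ = 895.3 − 836.1 = 59.2000; the interval is 59.2000 ± 123.1261 = (-63.93, 182.33).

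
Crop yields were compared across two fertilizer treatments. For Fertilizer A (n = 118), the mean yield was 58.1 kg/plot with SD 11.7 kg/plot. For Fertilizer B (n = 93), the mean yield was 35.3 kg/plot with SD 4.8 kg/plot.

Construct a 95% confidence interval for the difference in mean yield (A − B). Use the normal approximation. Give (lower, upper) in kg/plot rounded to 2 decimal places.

SE₁ = s₁/√n₁ = 11.7/√118 = 1.0771; SE₂ = 4.8/√93 = 0.4977.
Independent samples, unequal variances: SE_diff = √(SE₁² + SE₂²) = √(1.16014441 + 0.24770529) = 1.1865.
z* = 1.960, so margin of error = 1.960 × 1.1865 = 2.3255.
Difference in means = 58.1 − 35.3 = 22.8000.
22.8000 ± 2.3255 → (20.47, 25.13).

(20.47, 25.13)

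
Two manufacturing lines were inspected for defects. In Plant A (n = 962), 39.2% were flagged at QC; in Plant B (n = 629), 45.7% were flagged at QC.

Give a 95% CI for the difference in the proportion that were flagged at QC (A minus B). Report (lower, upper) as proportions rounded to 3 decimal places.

(-0.115, -0.015)

SE₁ = √(p̂₁(1−p̂₁)/n₁) = √(0.3920·0.6080/962) = 0.01574; SE₂ = √(0.4570·0.5430/629) = 0.01986.
Independent samples: SE of the difference = √(SE₁² + SE₂²) = √(0.0002477476 + 0.0003944196) = 0.02534.
z* for 95% confidence is 1.960, so the margin of error is 1.960 × 0.02534 = 0.04967.
Point estimate p̂₁ − p̂₂ = 0.3920 − 0.4570 = -0.0650.
-0.0650 ± 0.04967 → (-0.115, -0.015).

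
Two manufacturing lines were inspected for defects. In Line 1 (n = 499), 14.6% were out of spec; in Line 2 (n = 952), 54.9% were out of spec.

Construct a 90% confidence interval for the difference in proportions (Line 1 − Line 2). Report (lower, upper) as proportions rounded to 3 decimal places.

SE₁ = √(p̂₁(1−p̂₁)/n₁) = √(0.1460·0.8540/499) = 0.01581; SE₂ = √(0.5490·0.4510/952) = 0.01613.
Independent samples: SE of the difference = √(SE₁² + SE₂²) = √(0.0002499561 + 0.0002601769) = 0.02259.
z* for 90% confidence is 1.645, so the margin of error is 1.645 × 0.02259 = 0.03716.
Point estimate p̂₁ − p̂₂ = 0.1460 − 0.5490 = -0.4030.
-0.4030 ± 0.03716 → (-0.440, -0.366).

(-0.440, -0.366)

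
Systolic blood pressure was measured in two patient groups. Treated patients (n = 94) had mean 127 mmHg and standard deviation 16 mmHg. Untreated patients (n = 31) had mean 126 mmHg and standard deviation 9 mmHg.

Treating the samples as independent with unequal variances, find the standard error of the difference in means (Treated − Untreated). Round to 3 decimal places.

SE₁ = s₁/√n₁ = 16/√94 = 1.6503; SE₂ = 9/√31 = 1.6164.
Independent samples, unequal variances: SE_diff = √(SE₁² + SE₂²) = √(2.72349009 + 2.61274896) = 2.3100.

2.310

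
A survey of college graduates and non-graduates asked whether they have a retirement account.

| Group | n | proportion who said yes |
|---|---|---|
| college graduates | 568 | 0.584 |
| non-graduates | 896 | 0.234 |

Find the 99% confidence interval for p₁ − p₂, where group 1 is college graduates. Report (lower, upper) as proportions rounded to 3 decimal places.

(0.285, 0.415)

Each SE is √(p̂(1−p̂)/n): √(0.5840·0.4160/568) = 0.02068 and √(0.2340·0.7660/896) = 0.01414.
SE(p̂₁ − p̂₂) = √(SE₁² + SE₂²) = √(0.0004276624 + 0.0001999396) = 0.02505, since the two samples are independent.
At 99% confidence z* = 2.576; margin = 2.576 × 0.02505 = 0.06453.
The difference is 0.5840 − 0.2340 = 0.3500, so the interval is 0.3500 ± 0.06453 = (0.285, 0.415).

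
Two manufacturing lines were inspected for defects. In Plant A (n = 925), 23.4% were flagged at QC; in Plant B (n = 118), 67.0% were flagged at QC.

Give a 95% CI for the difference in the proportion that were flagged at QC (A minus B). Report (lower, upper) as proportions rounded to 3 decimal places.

(-0.525, -0.347)

The two standard errors are √(0.2340×0.7660/925) = 0.01392 and √(0.6700×0.3300/118) = 0.04329.
Because the samples are independent, SE_diff = √(0.01392² + 0.04329²) = 0.04547.
Using z* = 1.960 for 95%, ME = 1.960 × 0.04547 = 0.08912.
p̂₁ − p̂₂ = -0.4360; interval -0.4360 ± 0.08912 gives (-0.525, -0.347).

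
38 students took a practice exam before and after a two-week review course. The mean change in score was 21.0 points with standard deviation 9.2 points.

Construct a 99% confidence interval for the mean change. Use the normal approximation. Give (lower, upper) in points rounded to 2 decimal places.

Paired design: SE = s_d/√n = 9.2/√38 = 1.4924.
z* = 2.576; margin of error = 2.576 × 1.4924 = 3.8444.
21.0 ± 3.8444 → (17.16, 24.84).

(17.16, 24.84)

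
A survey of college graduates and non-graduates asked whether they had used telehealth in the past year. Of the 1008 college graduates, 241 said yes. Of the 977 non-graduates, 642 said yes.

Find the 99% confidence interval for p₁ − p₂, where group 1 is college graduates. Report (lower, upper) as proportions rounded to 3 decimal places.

First, p̂₁ = 241/1008 = 0.2391; p̂₂ = 642/977 = 0.6571.
The two standard errors are √(0.2391×0.7609/1008) = 0.01343 and √(0.6571×0.3429/977) = 0.01519.
Because the samples are independent, SE_diff = √(0.01343² + 0.01519²) = 0.02028.
Using z* = 2.576 for 99%, ME = 2.576 × 0.02028 = 0.05224.
p̂₁ − p̂₂ = -0.4180; interval -0.4180 ± 0.05224 gives (-0.470, -0.366).

(-0.470, -0.366)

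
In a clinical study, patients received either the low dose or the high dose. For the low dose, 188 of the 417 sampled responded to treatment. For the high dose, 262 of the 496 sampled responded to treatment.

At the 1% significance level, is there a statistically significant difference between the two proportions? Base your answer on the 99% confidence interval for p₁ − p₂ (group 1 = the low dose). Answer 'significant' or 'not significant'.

not significant

p̂₁ = 188/417 = 0.4508 and p̂₂ = 262/496 = 0.5282.
SE₁ = √(p̂₁(1−p̂₁)/n₁) = √(0.4508·0.5492/417) = 0.02437; SE₂ = √(0.5282·0.4718/496) = 0.02241.
Independent samples: SE of the difference = √(SE₁² + SE₂²) = √(0.0005938969 + 0.0005022081) = 0.03311.
z* for 99% confidence is 2.576, so the margin of error is 2.576 × 0.03311 = 0.08529.
Point estimate p̂₁ − p̂₂ = 0.4508 − 0.5282 = -0.0774.
-0.0774 ± 0.08529 → (-0.16269, 0.00789).
The interval (-0.16269, 0.00789) contains 0, so the difference is not significant.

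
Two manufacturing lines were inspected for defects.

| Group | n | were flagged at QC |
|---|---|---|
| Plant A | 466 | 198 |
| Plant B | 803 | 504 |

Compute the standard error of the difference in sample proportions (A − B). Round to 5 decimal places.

0.02856

First, p̂₁ = 198/466 = 0.4249; p̂₂ = 504/803 = 0.6276.
The two standard errors are √(0.4249×0.5751/466) = 0.02290 and √(0.6276×0.3724/803) = 0.01706.
Because the samples are independent, SE_diff = √(0.02290² + 0.01706²) = 0.02856.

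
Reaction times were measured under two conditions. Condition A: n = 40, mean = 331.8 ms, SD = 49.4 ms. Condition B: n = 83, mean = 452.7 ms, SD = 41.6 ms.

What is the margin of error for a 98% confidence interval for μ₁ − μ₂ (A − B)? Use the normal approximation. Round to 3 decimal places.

21.045

SE₁ = s₁/√n₁ = 49.4/√40 = 7.8108; SE₂ = 41.6/√83 = 4.5662.
Independent samples, unequal variances: SE_diff = √(SE₁² + SE₂²) = √(61.00859664 + 20.85018244) = 9.0476.
z* = 2.326, so margin of error = 2.326 × 9.0476 = 21.0447.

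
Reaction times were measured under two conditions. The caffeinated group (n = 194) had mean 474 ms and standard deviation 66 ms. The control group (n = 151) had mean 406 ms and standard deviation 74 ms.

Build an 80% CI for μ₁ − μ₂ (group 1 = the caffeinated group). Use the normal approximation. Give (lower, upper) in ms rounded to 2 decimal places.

(58.18, 77.82)

Standard errors of each mean: 66/√194 = 4.7385 and 74/√151 = 6.0220.
SE(x̄₁ − x̄₂) = √(4.7385² + 6.0220²) = 7.6628 for independent samples with unequal variances.
With z* = 1.282, the margin is 1.282 × 7.6628 = 9.8237.
x̄₁ − x̄₂ = 474 − 406 = 68.0000; the interval is 68.0000 ± 9.8237 = (58.18, 77.82).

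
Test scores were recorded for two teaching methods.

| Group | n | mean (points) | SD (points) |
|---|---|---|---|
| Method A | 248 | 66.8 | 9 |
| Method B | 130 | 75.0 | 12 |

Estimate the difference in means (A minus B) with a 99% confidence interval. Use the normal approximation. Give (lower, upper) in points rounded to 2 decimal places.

Standard errors of each mean: 9/√248 = 0.5715 and 12/√130 = 1.0525.
SE(x̄₁ − x̄₂) = √(0.5715² + 1.0525²) = 1.1977 for independent samples with unequal variances.
With z* = 2.576, the margin is 2.576 × 1.1977 = 3.0853.
x̄₁ − x̄₂ = 66.8 − 75.0 = -8.2000; the interval is -8.2000 ± 3.0853 = (-11.29, -5.11).

(-11.29, -5.11)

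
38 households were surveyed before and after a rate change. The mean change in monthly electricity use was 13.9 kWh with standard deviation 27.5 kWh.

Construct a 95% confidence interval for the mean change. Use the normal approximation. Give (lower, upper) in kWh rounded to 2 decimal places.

(5.16, 22.64)

Paired design: SE = s_d/√n = 27.5/√38 = 4.4611.
z* = 1.960; margin of error = 1.960 × 4.4611 = 8.7438.
13.9 ± 8.7438 → (5.16, 22.64).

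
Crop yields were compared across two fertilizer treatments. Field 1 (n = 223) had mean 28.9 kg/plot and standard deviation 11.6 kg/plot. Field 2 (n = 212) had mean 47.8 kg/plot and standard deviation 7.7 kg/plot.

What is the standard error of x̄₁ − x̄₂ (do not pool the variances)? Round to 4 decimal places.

0.9397

Standard errors of each mean: 11.6/√223 = 0.7768 and 7.7/√212 = 0.5288.
SE(x̄₁ − x̄₂) = √(0.7768² + 0.5288²) = 0.9397 for independent samples with unequal variances.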